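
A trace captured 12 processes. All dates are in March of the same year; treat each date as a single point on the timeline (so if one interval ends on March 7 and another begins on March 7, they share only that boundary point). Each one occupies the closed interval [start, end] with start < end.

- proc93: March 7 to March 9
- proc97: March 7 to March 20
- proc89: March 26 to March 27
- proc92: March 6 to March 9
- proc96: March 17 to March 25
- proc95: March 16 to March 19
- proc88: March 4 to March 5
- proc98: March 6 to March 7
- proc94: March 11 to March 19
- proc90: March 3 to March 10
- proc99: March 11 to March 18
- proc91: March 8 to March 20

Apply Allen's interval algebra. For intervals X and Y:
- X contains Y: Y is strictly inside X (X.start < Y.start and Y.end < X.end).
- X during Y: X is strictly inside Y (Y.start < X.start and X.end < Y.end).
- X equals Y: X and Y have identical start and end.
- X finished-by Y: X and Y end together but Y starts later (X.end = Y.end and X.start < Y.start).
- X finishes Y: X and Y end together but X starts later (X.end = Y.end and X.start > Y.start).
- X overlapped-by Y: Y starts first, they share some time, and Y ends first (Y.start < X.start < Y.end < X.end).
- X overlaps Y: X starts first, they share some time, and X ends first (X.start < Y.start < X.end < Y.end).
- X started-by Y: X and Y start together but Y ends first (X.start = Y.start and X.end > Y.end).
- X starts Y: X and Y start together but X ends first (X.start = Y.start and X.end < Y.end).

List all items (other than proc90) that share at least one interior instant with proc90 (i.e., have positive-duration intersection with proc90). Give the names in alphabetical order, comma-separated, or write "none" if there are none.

Target proc90 = [March 3, March 10].
proc88 [March 4, March 5] → during → yes.
proc89 [March 26, March 27] → after → no.
proc91 [March 8, March 20] → overlapped-by → yes.
proc92 [March 6, March 9] → during → yes.
proc93 [March 7, March 9] → during → yes.
proc94 [March 11, March 19] → after → no.
proc95 [March 16, March 19] → after → no.
proc96 [March 17, March 25] → after → no.
proc97 [March 7, March 20] → overlapped-by → yes.
proc98 [March 6, March 7] → during → yes.
proc99 [March 11, March 18] → after → no.
Result: proc88, proc91, proc92, proc93, proc97, proc98.

proc88, proc91, proc92, proc93, proc97, proc98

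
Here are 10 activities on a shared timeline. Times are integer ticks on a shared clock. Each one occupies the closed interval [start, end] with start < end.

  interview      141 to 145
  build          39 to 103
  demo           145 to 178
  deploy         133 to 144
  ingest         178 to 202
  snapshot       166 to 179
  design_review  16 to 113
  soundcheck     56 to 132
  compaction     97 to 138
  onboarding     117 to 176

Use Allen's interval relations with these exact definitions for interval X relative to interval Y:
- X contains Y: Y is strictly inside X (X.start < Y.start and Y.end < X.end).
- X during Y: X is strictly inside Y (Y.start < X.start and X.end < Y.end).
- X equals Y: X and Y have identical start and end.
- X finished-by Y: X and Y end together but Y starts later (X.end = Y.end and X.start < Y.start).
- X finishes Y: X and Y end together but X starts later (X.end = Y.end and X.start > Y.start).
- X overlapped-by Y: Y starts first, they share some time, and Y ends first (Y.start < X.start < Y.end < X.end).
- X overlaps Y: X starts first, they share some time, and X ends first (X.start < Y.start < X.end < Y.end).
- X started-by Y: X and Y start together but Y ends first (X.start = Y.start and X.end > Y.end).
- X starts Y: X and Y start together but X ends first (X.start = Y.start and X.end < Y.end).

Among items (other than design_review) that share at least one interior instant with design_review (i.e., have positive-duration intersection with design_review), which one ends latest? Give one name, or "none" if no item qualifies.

compaction

Target design_review = [16, 113].
build [39, 103] → during → candidate.
compaction [97, 138] → overlapped-by → candidate.
demo [145, 178] → after → excluded.
deploy [133, 144] → after → excluded.
ingest [178, 202] → after → excluded.
interview [141, 145] → after → excluded.
onboarding [117, 176] → after → excluded.
snapshot [166, 179] → after → excluded.
soundcheck [56, 132] → overlapped-by → candidate.
Among candidates, latest end is 138 → compaction.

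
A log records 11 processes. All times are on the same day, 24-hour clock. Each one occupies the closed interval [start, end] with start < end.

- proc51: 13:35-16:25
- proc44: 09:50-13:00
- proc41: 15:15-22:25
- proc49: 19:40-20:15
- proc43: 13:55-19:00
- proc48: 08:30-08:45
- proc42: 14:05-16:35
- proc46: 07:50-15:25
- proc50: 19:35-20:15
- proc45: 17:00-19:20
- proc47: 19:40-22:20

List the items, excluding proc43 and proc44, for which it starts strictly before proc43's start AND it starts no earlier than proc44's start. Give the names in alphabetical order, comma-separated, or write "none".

proc51

Conditions: its start is strictly before proc43's start (X.start < 13:55) AND its start is no earlier than proc44's start (X.start >= 09:50).
proc41: start 15:15 < 13:55? ✗; start 15:15 >= 09:50? ✓ → no.
proc42: start 14:05 < 13:55? ✗; start 14:05 >= 09:50? ✓ → no.
proc45: start 17:00 < 13:55? ✗; start 17:00 >= 09:50? ✓ → no.
proc46: start 07:50 < 13:55? ✓; start 07:50 >= 09:50? ✗ → no.
proc47: start 19:40 < 13:55? ✗; start 19:40 >= 09:50? ✓ → no.
proc48: start 08:30 < 13:55? ✓; start 08:30 >= 09:50? ✗ → no.
proc49: start 19:40 < 13:55? ✗; start 19:40 >= 09:50? ✓ → no.
proc50: start 19:35 < 13:55? ✗; start 19:35 >= 09:50? ✓ → no.
proc51: start 13:35 < 13:55? ✓; start 13:35 >= 09:50? ✓ → yes.
Result: proc51.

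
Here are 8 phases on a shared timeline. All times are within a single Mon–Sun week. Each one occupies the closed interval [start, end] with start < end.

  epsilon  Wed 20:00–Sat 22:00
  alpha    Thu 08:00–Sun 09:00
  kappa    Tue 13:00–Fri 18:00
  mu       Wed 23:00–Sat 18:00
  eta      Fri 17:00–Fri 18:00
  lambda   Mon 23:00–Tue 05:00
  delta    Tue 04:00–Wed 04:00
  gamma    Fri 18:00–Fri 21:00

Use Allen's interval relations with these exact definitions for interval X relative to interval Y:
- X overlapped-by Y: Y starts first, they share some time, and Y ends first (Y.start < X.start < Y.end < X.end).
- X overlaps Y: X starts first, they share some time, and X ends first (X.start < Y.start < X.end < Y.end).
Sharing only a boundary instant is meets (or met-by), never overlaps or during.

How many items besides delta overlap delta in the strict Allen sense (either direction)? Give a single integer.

Target delta = [Tue 04:00, Wed 04:00].
alpha [Thu 08:00, Sun 09:00] → after → no.
epsilon [Wed 20:00, Sat 22:00] → after → no.
eta [Fri 17:00, Fri 18:00] → after → no.
gamma [Fri 18:00, Fri 21:00] → after → no.
kappa [Tue 13:00, Fri 18:00] → overlapped-by → counts.
lambda [Mon 23:00, Tue 05:00] → overlaps → counts.
mu [Wed 23:00, Sat 18:00] → after → no.
Total: 2.

2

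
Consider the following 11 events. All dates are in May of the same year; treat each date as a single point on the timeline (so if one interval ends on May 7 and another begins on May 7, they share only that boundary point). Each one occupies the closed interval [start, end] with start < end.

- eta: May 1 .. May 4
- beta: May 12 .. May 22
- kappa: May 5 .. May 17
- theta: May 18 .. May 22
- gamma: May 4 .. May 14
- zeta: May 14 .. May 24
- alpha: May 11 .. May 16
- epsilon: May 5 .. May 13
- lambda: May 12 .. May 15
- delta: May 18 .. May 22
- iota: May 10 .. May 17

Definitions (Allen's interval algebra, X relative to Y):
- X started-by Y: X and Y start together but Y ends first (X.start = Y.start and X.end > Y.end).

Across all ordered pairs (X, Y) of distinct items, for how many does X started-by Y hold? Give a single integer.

Checking all 110 ordered pairs for relation 'started-by'; matching pairs in alphabetical order:
(beta, lambda): beta started-by lambda ✓
(kappa, epsilon): kappa started-by epsilon ✓
Count: 2.

2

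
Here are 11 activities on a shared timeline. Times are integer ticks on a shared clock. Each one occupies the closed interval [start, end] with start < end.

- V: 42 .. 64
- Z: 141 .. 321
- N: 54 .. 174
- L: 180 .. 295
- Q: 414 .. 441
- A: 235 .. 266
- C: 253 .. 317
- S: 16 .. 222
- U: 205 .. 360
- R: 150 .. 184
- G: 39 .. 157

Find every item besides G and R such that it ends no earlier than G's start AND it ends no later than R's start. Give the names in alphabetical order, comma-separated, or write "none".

Conditions: its end is no earlier than G's start (X.end >= 39) AND its end is no later than R's start (X.end <= 150).
A: end 266 >= 39? ✓; end 266 <= 150? ✗ → no.
C: end 317 >= 39? ✓; end 317 <= 150? ✗ → no.
L: end 295 >= 39? ✓; end 295 <= 150? ✗ → no.
N: end 174 >= 39? ✓; end 174 <= 150? ✗ → no.
Q: end 441 >= 39? ✓; end 441 <= 150? ✗ → no.
S: end 222 >= 39? ✓; end 222 <= 150? ✗ → no.
U: end 360 >= 39? ✓; end 360 <= 150? ✗ → no.
V: end 64 >= 39? ✓; end 64 <= 150? ✓ → yes.
Z: end 321 >= 39? ✓; end 321 <= 150? ✗ → no.
Result: V.

V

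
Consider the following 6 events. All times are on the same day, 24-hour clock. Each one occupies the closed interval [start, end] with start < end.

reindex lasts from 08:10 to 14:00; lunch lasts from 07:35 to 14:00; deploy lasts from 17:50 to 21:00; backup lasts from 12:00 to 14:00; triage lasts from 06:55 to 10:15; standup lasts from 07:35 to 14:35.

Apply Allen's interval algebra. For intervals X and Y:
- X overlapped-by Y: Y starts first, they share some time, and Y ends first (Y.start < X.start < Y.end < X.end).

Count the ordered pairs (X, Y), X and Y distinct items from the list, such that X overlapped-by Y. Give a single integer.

3

Checking all 30 ordered pairs for relation 'overlapped-by'; matching pairs in alphabetical order:
(lunch, triage): lunch overlapped-by triage ✓
(reindex, triage): reindex overlapped-by triage ✓
(standup, triage): standup overlapped-by triage ✓
Count: 3.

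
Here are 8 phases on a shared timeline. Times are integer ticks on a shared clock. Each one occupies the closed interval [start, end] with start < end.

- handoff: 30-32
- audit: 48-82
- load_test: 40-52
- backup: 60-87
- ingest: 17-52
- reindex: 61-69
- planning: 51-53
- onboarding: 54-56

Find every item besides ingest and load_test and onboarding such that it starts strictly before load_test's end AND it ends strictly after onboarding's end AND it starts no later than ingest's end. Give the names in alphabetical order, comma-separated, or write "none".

audit

Conditions: its start is strictly before load_test's end (X.start < 52) AND its end is strictly after onboarding's end (X.end > 56) AND its start is no later than ingest's end (X.start <= 52).
audit: start 48 < 52? ✓; end 82 > 56? ✓; start 48 <= 52? ✓ → yes.
backup: start 60 < 52? ✗; end 87 > 56? ✓; start 60 <= 52? ✗ → no.
handoff: start 30 < 52? ✓; end 32 > 56? ✗; start 30 <= 52? ✓ → no.
planning: start 51 < 52? ✓; end 53 > 56? ✗; start 51 <= 52? ✓ → no.
reindex: start 61 < 52? ✗; end 69 > 56? ✓; start 61 <= 52? ✗ → no.
Result: audit.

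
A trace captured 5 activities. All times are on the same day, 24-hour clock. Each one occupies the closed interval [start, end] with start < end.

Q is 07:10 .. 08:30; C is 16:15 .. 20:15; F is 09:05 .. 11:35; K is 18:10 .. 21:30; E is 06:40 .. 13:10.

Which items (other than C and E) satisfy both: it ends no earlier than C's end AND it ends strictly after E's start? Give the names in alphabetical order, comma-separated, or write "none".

K

Conditions: its end is no earlier than C's end (X.end >= 20:15) AND its end is strictly after E's start (X.end > 06:40).
F: end 11:35 >= 20:15? ✗; end 11:35 > 06:40? ✓ → no.
K: end 21:30 >= 20:15? ✓; end 21:30 > 06:40? ✓ → yes.
Q: end 08:30 >= 20:15? ✗; end 08:30 > 06:40? ✓ → no.
Result: K.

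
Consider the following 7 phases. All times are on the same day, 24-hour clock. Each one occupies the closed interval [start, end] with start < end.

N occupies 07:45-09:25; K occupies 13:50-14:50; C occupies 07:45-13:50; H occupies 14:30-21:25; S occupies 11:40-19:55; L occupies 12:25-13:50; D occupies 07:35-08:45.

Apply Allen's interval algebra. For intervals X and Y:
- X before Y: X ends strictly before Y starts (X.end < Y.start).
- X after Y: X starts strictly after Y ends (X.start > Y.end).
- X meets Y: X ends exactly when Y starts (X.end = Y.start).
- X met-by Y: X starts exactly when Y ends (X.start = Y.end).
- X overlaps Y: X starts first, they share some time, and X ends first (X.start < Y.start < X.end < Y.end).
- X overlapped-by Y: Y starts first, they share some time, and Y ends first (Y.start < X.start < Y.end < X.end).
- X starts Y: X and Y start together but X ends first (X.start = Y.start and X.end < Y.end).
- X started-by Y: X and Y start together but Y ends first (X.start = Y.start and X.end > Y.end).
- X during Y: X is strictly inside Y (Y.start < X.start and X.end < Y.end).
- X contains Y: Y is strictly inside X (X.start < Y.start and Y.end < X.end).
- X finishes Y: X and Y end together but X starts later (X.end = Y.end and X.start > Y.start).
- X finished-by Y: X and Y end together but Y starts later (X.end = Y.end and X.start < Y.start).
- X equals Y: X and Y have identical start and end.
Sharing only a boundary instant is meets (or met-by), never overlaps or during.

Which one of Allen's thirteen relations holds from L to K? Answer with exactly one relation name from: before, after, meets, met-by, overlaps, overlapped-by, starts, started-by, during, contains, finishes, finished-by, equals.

L = [12:25, 13:50]; K = [13:50, 14:50].
Compare endpoints: L.start < K.start, L.start < K.end, L.end = K.start, L.end < K.end.
That pattern is 'meets'.

meets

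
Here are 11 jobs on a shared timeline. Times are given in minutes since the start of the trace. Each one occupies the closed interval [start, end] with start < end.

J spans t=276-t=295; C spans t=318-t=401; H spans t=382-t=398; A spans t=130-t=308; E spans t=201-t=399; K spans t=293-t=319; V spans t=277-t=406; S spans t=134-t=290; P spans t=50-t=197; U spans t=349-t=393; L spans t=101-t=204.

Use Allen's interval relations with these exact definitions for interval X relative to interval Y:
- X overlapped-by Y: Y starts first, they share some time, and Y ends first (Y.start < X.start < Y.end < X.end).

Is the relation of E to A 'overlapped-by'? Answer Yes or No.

Yes

E = [t=201, t=399], A = [t=130, t=308].
Actual relation of E to A: overlapped-by.
Asked whether 'overlapped-by' holds → Yes.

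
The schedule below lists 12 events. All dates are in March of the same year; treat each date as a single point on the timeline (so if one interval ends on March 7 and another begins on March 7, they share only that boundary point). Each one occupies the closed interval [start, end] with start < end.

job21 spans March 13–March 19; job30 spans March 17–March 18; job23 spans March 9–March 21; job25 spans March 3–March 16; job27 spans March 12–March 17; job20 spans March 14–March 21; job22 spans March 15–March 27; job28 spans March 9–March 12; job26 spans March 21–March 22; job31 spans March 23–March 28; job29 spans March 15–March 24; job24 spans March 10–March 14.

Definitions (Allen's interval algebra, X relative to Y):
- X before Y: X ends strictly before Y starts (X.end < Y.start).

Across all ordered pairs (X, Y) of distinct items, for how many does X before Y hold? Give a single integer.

Checking all 132 ordered pairs for relation 'before'; matching pairs in alphabetical order:
(job20, job31): job20 before job31 ✓
(job21, job26): job21 before job26 ✓
(job21, job31): job21 before job31 ✓
(job23, job31): job23 before job31 ✓
(job24, job22): job24 before job22 ✓
(job24, job26): job24 before job26 ✓
(job24, job29): job24 before job29 ✓
(job24, job30): job24 before job30 ✓
(job24, job31): job24 before job31 ✓
(job25, job26): job25 before job26 ✓
(job25, job30): job25 before job30 ✓
(job25, job31): job25 before job31 ✓
(job26, job31): job26 before job31 ✓
(job27, job26): job27 before job26 ✓
(job27, job31): job27 before job31 ✓
(job28, job20): job28 before job20 ✓
(job28, job21): job28 before job21 ✓
(job28, job22): job28 before job22 ✓
(job28, job26): job28 before job26 ✓
(job28, job29): job28 before job29 ✓
(job28, job30): job28 before job30 ✓
(job28, job31): job28 before job31 ✓
(job30, job26): job30 before job26 ✓
(job30, job31): job30 before job31 ✓
Count: 24.

24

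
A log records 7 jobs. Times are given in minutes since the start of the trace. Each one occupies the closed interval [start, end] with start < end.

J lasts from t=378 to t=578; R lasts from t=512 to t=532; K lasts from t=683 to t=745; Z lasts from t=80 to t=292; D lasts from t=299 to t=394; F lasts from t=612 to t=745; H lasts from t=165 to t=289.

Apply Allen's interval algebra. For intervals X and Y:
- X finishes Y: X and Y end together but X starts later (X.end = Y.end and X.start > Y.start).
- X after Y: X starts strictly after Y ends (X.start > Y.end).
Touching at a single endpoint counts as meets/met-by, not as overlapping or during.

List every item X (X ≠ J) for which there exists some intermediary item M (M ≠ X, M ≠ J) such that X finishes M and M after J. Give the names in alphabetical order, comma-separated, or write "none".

K

Target J = [t=378, t=578].
Intermediaries M with M after J: F, K.
Via F — items with X finishes F: K.
Via K — items with X finishes K: none.
Union: K.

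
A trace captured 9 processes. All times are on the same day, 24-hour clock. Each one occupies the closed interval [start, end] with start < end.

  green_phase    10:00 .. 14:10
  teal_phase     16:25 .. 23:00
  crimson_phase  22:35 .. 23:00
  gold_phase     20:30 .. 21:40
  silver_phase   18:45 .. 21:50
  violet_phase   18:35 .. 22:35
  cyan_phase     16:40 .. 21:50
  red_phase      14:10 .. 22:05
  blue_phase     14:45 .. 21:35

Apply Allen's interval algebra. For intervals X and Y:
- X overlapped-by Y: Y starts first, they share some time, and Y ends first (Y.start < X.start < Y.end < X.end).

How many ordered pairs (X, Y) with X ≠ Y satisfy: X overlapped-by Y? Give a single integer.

Checking all 72 ordered pairs for relation 'overlapped-by'; matching pairs in alphabetical order:
(cyan_phase, blue_phase): cyan_phase overlapped-by blue_phase ✓
(gold_phase, blue_phase): gold_phase overlapped-by blue_phase ✓
(silver_phase, blue_phase): silver_phase overlapped-by blue_phase ✓
(teal_phase, blue_phase): teal_phase overlapped-by blue_phase ✓
(teal_phase, red_phase): teal_phase overlapped-by red_phase ✓
(violet_phase, blue_phase): violet_phase overlapped-by blue_phase ✓
(violet_phase, cyan_phase): violet_phase overlapped-by cyan_phase ✓
(violet_phase, red_phase): violet_phase overlapped-by red_phase ✓
Count: 8.

8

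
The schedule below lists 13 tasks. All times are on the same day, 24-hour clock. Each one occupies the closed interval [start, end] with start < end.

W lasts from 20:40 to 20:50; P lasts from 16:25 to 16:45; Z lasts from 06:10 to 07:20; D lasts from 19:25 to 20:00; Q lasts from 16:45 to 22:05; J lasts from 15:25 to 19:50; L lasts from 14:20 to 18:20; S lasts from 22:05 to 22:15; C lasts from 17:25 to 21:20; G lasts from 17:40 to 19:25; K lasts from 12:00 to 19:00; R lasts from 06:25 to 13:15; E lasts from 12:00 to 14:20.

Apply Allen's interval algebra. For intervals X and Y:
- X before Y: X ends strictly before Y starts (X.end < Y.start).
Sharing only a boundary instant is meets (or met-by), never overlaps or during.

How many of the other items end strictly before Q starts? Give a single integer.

3

Target Q = [16:45, 22:05].
C [17:25, 21:20] → during → no.
D [19:25, 20:00] → during → no.
E [12:00, 14:20] → before → counts.
G [17:40, 19:25] → during → no.
J [15:25, 19:50] → overlaps → no.
K [12:00, 19:00] → overlaps → no.
L [14:20, 18:20] → overlaps → no.
P [16:25, 16:45] → meets → no.
R [06:25, 13:15] → before → counts.
S [22:05, 22:15] → met-by → no.
W [20:40, 20:50] → during → no.
Z [06:10, 07:20] → before → counts.
Total: 3.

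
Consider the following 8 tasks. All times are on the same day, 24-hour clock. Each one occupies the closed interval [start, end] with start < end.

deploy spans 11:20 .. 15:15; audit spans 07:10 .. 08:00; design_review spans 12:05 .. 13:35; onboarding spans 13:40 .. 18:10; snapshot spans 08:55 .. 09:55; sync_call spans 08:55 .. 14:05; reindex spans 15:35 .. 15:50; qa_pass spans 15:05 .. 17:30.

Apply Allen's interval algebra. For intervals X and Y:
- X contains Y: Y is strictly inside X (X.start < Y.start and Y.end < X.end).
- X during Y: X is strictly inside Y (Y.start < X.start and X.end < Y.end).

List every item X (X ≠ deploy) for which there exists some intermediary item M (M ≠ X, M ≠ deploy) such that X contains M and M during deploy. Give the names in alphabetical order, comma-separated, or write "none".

Target deploy = [11:20, 15:15].
Intermediaries M with M during deploy: design_review.
Via design_review — items with X contains design_review: sync_call.
Union: sync_call.

sync_call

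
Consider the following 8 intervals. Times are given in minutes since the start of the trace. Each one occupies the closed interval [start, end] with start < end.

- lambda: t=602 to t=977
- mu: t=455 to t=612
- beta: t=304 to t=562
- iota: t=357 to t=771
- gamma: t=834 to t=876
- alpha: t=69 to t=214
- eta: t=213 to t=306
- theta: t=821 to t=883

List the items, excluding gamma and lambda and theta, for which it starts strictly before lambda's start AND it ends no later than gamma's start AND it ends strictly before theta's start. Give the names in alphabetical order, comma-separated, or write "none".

alpha, beta, eta, iota, mu

Conditions: its start is strictly before lambda's start (X.start < t=602) AND its end is no later than gamma's start (X.end <= t=834) AND its end is strictly before theta's start (X.end < t=821).
alpha: start t=69 < t=602? ✓; end t=214 <= t=834? ✓; end t=214 < t=821? ✓ → yes.
beta: start t=304 < t=602? ✓; end t=562 <= t=834? ✓; end t=562 < t=821? ✓ → yes.
eta: start t=213 < t=602? ✓; end t=306 <= t=834? ✓; end t=306 < t=821? ✓ → yes.
iota: start t=357 < t=602? ✓; end t=771 <= t=834? ✓; end t=771 < t=821? ✓ → yes.
mu: start t=455 < t=602? ✓; end t=612 <= t=834? ✓; end t=612 < t=821? ✓ → yes.
Result: alpha, beta, eta, iota, mu.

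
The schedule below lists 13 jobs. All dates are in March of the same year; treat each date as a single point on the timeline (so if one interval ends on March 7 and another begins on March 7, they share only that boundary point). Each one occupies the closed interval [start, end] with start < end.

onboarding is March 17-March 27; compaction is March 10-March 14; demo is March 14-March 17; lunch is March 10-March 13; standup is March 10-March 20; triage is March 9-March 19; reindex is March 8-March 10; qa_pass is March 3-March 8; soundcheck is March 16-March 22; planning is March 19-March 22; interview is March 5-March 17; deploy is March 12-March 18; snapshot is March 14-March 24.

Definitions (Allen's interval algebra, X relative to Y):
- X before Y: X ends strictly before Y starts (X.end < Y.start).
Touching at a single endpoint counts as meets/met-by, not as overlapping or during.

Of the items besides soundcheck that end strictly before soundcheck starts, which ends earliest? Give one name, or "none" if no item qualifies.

qa_pass

Target soundcheck = [March 16, March 22].
compaction [March 10, March 14] → before → candidate.
demo [March 14, March 17] → overlaps → excluded.
deploy [March 12, March 18] → overlaps → excluded.
interview [March 5, March 17] → overlaps → excluded.
lunch [March 10, March 13] → before → candidate.
onboarding [March 17, March 27] → overlapped-by → excluded.
planning [March 19, March 22] → finishes → excluded.
qa_pass [March 3, March 8] → before → candidate.
reindex [March 8, March 10] → before → candidate.
snapshot [March 14, March 24] → contains → excluded.
standup [March 10, March 20] → overlaps → excluded.
triage [March 9, March 19] → overlaps → excluded.
Among candidates, earliest end is March 8 → qa_pass.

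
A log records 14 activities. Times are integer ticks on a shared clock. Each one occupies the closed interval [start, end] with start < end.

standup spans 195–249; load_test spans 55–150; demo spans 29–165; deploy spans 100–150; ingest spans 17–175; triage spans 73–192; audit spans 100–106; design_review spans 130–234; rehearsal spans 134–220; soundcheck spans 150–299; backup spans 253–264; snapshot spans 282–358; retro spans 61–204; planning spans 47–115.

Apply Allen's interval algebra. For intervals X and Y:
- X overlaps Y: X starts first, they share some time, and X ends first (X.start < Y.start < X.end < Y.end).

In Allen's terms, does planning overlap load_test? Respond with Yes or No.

Yes

planning = [47, 115], load_test = [55, 150].
Actual relation of planning to load_test: overlaps.
Asked whether 'overlaps' holds → Yes.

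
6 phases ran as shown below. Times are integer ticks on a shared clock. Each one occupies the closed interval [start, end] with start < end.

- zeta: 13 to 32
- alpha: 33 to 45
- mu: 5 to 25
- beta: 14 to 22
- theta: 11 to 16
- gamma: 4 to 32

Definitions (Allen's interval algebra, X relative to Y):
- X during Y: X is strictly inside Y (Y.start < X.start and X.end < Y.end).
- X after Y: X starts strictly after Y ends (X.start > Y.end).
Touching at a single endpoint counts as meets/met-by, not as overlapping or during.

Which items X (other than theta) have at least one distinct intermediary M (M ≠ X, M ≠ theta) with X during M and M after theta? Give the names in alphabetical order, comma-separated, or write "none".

Target theta = [11, 16].
Intermediaries M with M after theta: alpha.
Via alpha — items with X during alpha: none.
Union: none.

none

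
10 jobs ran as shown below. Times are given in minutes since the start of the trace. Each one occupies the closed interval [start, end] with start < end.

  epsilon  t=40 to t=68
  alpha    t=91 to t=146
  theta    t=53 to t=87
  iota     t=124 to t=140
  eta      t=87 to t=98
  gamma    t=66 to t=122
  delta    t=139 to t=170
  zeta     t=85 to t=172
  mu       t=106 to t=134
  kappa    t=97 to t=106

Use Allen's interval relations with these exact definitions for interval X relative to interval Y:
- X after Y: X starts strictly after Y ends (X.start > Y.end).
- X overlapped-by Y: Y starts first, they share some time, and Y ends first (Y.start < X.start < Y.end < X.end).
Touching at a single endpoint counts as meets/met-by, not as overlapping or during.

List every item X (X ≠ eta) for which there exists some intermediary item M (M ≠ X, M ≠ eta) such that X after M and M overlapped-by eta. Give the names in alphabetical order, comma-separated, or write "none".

Target eta = [t=87, t=98].
Intermediaries M with M overlapped-by eta: alpha, kappa.
Via alpha — items with X after alpha: none.
Via kappa — items with X after kappa: delta, iota.
Union: delta, iota.

delta, iota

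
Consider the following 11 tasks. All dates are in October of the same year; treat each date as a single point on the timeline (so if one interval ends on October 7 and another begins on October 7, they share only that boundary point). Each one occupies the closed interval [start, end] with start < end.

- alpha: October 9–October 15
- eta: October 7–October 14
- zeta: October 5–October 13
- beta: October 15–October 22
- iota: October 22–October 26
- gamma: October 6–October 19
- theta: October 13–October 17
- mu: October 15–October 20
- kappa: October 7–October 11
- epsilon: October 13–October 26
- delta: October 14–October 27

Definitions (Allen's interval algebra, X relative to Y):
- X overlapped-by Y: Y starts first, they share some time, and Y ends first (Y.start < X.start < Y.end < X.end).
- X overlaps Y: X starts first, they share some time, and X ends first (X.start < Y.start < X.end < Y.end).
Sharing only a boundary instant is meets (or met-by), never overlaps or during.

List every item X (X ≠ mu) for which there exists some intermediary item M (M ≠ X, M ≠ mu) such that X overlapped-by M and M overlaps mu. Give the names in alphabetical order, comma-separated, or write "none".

beta, delta, epsilon

Target mu = [October 15, October 20].
Intermediaries M with M overlaps mu: gamma, theta.
Via gamma — items with X overlapped-by gamma: beta, delta, epsilon.
Via theta — items with X overlapped-by theta: beta, delta.
Union: beta, delta, epsilon.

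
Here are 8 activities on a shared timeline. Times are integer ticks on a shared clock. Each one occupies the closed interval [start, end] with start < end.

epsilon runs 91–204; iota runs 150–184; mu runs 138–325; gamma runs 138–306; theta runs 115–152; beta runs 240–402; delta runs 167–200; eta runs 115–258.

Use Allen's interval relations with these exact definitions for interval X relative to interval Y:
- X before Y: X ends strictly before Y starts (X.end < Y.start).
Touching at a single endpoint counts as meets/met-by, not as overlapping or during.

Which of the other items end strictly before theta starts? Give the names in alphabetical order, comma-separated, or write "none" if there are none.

Target theta = [115, 152].
beta [240, 402] → after → no.
delta [167, 200] → after → no.
epsilon [91, 204] → contains → no.
eta [115, 258] → started-by → no.
gamma [138, 306] → overlapped-by → no.
iota [150, 184] → overlapped-by → no.
mu [138, 325] → overlapped-by → no.
Result: none.

none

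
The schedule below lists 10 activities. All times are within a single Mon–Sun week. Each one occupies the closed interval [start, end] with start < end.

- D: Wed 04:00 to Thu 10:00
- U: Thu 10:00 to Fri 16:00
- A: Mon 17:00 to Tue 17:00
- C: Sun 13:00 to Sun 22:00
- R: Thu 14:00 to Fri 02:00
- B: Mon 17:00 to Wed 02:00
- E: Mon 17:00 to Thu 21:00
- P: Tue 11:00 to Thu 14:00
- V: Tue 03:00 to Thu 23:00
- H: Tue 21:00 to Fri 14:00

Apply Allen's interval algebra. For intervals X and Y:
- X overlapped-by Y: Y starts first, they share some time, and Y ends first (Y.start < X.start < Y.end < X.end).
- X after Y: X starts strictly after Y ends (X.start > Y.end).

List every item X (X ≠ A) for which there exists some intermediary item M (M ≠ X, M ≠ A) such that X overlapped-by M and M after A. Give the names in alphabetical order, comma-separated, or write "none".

U

Target A = [Mon 17:00, Tue 17:00].
Intermediaries M with M after A: C, D, H, R, U.
Via C — items with X overlapped-by C: none.
Via D — items with X overlapped-by D: none.
Via H — items with X overlapped-by H: U.
Via R — items with X overlapped-by R: none.
Via U — items with X overlapped-by U: none.
Union: U.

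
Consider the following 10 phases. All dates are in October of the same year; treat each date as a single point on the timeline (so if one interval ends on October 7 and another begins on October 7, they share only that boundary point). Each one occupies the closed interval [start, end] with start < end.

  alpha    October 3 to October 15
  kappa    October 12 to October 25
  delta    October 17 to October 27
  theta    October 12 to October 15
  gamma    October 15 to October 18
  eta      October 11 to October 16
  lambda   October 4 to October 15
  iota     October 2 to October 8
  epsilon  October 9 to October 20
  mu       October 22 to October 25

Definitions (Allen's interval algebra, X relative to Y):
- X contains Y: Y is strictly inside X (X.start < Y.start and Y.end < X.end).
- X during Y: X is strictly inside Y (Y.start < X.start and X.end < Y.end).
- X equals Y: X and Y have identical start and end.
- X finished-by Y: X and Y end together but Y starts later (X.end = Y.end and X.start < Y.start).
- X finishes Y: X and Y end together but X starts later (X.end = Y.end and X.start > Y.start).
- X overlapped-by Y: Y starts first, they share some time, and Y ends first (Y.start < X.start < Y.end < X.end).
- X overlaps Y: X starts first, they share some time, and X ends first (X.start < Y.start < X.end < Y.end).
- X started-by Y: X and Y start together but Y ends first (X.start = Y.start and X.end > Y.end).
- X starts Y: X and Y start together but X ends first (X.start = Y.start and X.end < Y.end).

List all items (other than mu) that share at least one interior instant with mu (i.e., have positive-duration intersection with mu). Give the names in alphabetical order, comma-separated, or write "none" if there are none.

delta, kappa

Target mu = [October 22, October 25].
alpha [October 3, October 15] → before → no.
delta [October 17, October 27] → contains → yes.
epsilon [October 9, October 20] → before → no.
eta [October 11, October 16] → before → no.
gamma [October 15, October 18] → before → no.
iota [October 2, October 8] → before → no.
kappa [October 12, October 25] → finished-by → yes.
lambda [October 4, October 15] → before → no.
theta [October 12, October 15] → before → no.
Result: delta, kappa.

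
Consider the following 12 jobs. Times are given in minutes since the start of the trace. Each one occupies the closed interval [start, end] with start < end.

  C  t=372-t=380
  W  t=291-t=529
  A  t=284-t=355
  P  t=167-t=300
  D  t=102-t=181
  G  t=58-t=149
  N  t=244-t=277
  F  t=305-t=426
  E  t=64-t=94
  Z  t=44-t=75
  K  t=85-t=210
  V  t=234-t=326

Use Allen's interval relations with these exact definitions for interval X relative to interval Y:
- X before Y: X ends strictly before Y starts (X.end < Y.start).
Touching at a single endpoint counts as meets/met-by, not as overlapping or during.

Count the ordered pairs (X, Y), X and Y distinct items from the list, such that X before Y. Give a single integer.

Checking all 132 ordered pairs for relation 'before'; matching pairs in alphabetical order:
(A, C): A before C ✓
(D, A): D before A ✓
(D, C): D before C ✓
(D, F): D before F ✓
(D, N): D before N ✓
(D, V): D before V ✓
(D, W): D before W ✓
(E, A): E before A ✓
(E, C): E before C ✓
(E, D): E before D ✓
(E, F): E before F ✓
(E, N): E before N ✓
(E, P): E before P ✓
(E, V): E before V ✓
(E, W): E before W ✓
(G, A): G before A ✓
(G, C): G before C ✓
(G, F): G before F ✓
(G, N): G before N ✓
(G, P): G before P ✓
(G, V): G before V ✓
(G, W): G before W ✓
(K, A): K before A ✓
(K, C): K before C ✓
... plus 20 further pairs not listed.
Count: 44.

44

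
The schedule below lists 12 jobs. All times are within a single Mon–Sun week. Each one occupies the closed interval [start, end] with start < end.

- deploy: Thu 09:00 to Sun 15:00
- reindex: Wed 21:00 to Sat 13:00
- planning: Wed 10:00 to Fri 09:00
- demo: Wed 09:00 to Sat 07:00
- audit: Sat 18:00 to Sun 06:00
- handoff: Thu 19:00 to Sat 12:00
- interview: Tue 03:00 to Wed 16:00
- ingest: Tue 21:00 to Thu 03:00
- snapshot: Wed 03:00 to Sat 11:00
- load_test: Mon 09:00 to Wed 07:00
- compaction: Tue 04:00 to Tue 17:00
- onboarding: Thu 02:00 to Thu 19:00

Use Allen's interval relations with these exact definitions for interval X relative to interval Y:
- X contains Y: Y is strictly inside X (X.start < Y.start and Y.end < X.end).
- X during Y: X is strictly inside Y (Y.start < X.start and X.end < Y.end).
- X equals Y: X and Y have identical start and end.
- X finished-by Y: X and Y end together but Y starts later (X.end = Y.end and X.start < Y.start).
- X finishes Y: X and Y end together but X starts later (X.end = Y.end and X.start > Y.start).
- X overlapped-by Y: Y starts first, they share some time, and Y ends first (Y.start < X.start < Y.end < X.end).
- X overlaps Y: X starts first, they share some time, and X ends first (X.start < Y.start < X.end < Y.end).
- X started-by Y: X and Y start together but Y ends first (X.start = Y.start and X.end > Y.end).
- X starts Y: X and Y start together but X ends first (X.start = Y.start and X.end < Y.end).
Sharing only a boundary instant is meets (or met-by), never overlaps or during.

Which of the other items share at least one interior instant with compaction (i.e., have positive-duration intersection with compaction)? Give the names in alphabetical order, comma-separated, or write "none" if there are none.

Target compaction = [Tue 04:00, Tue 17:00].
audit [Sat 18:00, Sun 06:00] → after → no.
demo [Wed 09:00, Sat 07:00] → after → no.
deploy [Thu 09:00, Sun 15:00] → after → no.
handoff [Thu 19:00, Sat 12:00] → after → no.
ingest [Tue 21:00, Thu 03:00] → after → no.
interview [Tue 03:00, Wed 16:00] → contains → yes.
load_test [Mon 09:00, Wed 07:00] → contains → yes.
onboarding [Thu 02:00, Thu 19:00] → after → no.
planning [Wed 10:00, Fri 09:00] → after → no.
reindex [Wed 21:00, Sat 13:00] → after → no.
snapshot [Wed 03:00, Sat 11:00] → after → no.
Result: interview, load_test.

interview, load_test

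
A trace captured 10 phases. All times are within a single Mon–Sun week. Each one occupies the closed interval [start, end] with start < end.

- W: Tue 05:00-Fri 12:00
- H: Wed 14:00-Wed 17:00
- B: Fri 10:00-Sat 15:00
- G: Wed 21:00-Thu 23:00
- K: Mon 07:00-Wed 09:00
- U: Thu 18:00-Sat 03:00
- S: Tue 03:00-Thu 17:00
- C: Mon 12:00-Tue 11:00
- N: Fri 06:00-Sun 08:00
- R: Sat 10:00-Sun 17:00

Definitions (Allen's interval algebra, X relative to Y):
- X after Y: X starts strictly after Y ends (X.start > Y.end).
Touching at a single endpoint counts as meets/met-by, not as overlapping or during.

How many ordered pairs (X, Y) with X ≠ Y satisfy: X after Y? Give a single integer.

26

Checking all 90 ordered pairs for relation 'after'; matching pairs in alphabetical order:
(B, C): B after C ✓
(B, G): B after G ✓
(B, H): B after H ✓
(B, K): B after K ✓
(B, S): B after S ✓
(G, C): G after C ✓
(G, H): G after H ✓
(G, K): G after K ✓
(H, C): H after C ✓
(H, K): H after K ✓
(N, C): N after C ✓
(N, G): N after G ✓
(N, H): N after H ✓
(N, K): N after K ✓
(N, S): N after S ✓
(R, C): R after C ✓
(R, G): R after G ✓
(R, H): R after H ✓
(R, K): R after K ✓
(R, S): R after S ✓
(R, U): R after U ✓
(R, W): R after W ✓
(U, C): U after C ✓
(U, H): U after H ✓
... plus 2 further pairs not listed.
Count: 26.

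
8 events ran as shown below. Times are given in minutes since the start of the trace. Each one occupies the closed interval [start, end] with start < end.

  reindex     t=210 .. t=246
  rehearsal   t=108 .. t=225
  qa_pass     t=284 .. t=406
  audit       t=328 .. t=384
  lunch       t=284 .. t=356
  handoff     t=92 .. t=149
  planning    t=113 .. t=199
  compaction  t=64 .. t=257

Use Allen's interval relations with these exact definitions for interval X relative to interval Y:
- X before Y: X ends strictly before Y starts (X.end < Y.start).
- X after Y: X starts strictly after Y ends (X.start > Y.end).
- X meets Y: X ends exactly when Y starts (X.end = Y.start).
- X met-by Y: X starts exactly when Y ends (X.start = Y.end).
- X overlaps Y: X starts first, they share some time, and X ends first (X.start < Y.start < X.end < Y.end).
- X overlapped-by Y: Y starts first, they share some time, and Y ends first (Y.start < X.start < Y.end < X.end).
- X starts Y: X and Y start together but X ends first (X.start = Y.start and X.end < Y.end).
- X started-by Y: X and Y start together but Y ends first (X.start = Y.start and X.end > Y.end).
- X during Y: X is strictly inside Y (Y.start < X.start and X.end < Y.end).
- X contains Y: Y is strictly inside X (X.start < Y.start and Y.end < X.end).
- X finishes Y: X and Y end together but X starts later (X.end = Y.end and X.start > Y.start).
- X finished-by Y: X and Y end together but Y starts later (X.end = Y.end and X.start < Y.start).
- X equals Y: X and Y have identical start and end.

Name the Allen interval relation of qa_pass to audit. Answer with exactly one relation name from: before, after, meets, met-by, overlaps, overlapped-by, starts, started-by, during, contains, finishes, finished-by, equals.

contains

qa_pass = [t=284, t=406]; audit = [t=328, t=384].
Compare endpoints: qa_pass.start < audit.start, qa_pass.start < audit.end, qa_pass.end > audit.start, qa_pass.end > audit.end.
That pattern is 'contains'.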